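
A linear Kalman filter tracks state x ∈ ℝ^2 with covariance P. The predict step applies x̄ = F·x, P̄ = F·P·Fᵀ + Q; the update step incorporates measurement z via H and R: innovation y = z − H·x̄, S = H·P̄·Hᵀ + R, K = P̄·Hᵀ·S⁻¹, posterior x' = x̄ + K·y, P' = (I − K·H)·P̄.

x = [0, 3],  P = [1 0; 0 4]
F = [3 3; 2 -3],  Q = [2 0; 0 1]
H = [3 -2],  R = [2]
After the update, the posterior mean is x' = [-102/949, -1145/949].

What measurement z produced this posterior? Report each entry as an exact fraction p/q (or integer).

x̄ = F·x = [9, -9]
P̄ = F·P·Fᵀ + Q = [47 -30; -30 41]
S = H·P̄·Hᵀ + R = [949]
K = P̄·Hᵀ·S⁻¹ = [201/949; -172/949]
x' − x̄ = [-8643/949, 7396/949] = K·y
y = (KᵀK)⁻¹·Kᵀ·(x' − x̄) = [-43]
z = y + H·x̄ = [-43] + [45] = [2]

z = [2]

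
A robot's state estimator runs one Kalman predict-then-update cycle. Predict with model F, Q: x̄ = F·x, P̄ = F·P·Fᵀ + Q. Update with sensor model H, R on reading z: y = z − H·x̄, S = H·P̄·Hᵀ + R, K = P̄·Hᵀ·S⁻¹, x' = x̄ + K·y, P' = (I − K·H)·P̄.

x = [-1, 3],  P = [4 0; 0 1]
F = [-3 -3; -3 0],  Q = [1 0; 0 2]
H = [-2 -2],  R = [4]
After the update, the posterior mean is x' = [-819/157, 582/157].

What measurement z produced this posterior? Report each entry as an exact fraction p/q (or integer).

z = [3]

x̄ = F·x = [-6, 3]
P̄ = F·P·Fᵀ + Q = [46 36; 36 38]
S = H·P̄·Hᵀ + R = [628]
K = P̄·Hᵀ·S⁻¹ = [-41/157; -37/157]
x' − x̄ = [123/157, 111/157] = K·y
y = (KᵀK)⁻¹·Kᵀ·(x' − x̄) = [-3]
z = y + H·x̄ = [-3] + [6] = [3]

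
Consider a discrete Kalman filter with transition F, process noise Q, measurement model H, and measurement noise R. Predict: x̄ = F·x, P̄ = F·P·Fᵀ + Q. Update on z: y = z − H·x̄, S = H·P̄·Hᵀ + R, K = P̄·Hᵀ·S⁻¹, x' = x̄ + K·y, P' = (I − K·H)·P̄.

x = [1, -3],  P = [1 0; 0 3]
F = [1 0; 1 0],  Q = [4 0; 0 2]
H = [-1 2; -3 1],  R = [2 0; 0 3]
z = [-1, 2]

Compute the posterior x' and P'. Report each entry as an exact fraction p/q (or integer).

x' = [-315/479, -251/479]
P' = [226/479 174/479; 174/479 312/479]

x̄ = F·x = [1, 1]
P̄ = F·P·Fᵀ + Q = [5 1; 1 3]
y = z − H·x̄ = [-2, 4]
S = H·P̄·Hᵀ + R = [15 14; 14 45]
K = P̄·Hᵀ·S⁻¹ = [61/479 -168/479; 225/479 -70/479]
x' = x̄ + K·y = [-315/479, -251/479]
P' = (I − K·H)·P̄ = [226/479 174/479; 174/479 312/479]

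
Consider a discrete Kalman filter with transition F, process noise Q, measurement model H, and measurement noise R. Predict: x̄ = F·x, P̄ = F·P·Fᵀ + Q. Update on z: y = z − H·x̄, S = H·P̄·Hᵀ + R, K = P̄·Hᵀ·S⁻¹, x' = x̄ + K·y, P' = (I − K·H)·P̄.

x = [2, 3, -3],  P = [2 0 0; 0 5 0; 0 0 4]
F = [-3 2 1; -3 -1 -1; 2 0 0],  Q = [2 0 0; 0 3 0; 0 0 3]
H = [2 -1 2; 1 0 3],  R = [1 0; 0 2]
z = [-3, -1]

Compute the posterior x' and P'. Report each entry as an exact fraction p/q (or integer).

x' = [-293/91, -9608/5551, 4694/5551]
P' = [916/91 1076/91 -348/91; 1076/91 85534/5551 -23108/5551; -348/91 -23108/5551 9094/5551]

x̄ = F·x = [-3, -6, 4]
P̄ = F·P·Fᵀ + Q = [44 4 -12; 4 30 -12; -12 -12 11]
y = z − H·x̄ = [-11, -10]
S = H·P̄·Hᵀ + R = [187 90; 90 73]
K = P̄·Hᵀ·S⁻¹ = [60/91 -64/91; -478/5551 -1844/5551; -1160/5551 3027/5551]
x' = x̄ + K·y = [-293/91, -9608/5551, 4694/5551]
P' = (I − K·H)·P̄ = [916/91 1076/91 -348/91; 1076/91 85534/5551 -23108/5551; -348/91 -23108/5551 9094/5551]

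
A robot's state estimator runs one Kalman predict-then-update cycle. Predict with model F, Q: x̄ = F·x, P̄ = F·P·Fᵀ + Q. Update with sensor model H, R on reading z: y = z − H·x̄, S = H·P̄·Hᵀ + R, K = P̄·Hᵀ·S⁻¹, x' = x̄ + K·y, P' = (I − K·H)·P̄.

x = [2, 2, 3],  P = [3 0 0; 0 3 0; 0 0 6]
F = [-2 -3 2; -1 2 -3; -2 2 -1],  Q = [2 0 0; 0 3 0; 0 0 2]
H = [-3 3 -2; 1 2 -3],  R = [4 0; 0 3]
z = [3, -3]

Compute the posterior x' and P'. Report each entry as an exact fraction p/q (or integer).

x' = [-285838/67309, -423787/67309, -307291/67309]
P' = [276684/67309 566064/67309 459604/67309; 566064/67309 1279800/67309 1046196/67309; 459604/67309 1046196/67309 2616340/201927]

x̄ = F·x = [-4, -7, -3]
P̄ = F·P·Fᵀ + Q = [65 -48 -18; -48 72 36; -18 36 32]
y = z − H·x̄ = [6, 6]
S = H·P̄·Hᵀ + R = [1581 -21; -21 128]
K = P̄·Hᵀ·S⁻¹ = [-12767/67309 10000/67309; 12204/67309 -4308/67309; 11662/201927 -21448/67309]
x' = x̄ + K·y = [-285838/67309, -423787/67309, -307291/67309]
P' = (I − K·H)·P̄ = [276684/67309 566064/67309 459604/67309; 566064/67309 1279800/67309 1046196/67309; 459604/67309 1046196/67309 2616340/201927]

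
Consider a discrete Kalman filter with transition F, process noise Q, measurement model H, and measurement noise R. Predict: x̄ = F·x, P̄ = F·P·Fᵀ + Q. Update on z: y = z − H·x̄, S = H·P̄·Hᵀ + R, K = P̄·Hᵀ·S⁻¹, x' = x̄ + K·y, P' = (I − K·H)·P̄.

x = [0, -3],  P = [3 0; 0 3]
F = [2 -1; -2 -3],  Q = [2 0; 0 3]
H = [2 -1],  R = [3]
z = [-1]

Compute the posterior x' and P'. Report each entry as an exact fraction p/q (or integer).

x' = [449/125, 1029/125]
P' = [756/125 1401/125; 1401/125 2946/125]

x̄ = F·x = [3, 9]
P̄ = F·P·Fᵀ + Q = [17 -3; -3 42]
y = z − H·x̄ = [2]
S = H·P̄·Hᵀ + R = [125]
K = P̄·Hᵀ·S⁻¹ = [37/125; -48/125]
x' = x̄ + K·y = [449/125, 1029/125]
P' = (I − K·H)·P̄ = [756/125 1401/125; 1401/125 2946/125]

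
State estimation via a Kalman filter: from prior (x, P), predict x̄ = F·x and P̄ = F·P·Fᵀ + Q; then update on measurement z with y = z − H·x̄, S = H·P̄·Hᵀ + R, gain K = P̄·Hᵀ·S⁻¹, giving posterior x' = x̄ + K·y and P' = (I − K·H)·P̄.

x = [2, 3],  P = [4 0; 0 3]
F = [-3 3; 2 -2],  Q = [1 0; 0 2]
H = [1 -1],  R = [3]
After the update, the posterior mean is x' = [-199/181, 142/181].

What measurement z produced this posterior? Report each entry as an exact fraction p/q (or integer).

z = [-2]

x̄ = F·x = [3, -2]
P̄ = F·P·Fᵀ + Q = [64 -42; -42 30]
S = H·P̄·Hᵀ + R = [181]
K = P̄·Hᵀ·S⁻¹ = [106/181; -72/181]
x' − x̄ = [-742/181, 504/181] = K·y
y = (KᵀK)⁻¹·Kᵀ·(x' − x̄) = [-7]
z = y + H·x̄ = [-7] + [5] = [-2]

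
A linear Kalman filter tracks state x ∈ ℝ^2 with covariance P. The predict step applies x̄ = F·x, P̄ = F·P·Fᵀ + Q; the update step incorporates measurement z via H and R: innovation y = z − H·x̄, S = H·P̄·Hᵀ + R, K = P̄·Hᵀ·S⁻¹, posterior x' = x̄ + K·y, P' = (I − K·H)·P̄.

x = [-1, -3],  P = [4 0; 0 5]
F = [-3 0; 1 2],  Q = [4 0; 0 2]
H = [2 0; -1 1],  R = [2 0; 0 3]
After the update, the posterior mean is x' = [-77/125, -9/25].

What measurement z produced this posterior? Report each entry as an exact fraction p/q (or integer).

x̄ = F·x = [3, -7]
P̄ = F·P·Fᵀ + Q = [40 -12; -12 26]
S = H·P̄·Hᵀ + R = [162 -104; -104 93]
K = P̄·Hᵀ·S⁻¹ = [1016/2125 -52/2125; 172/425 366/425]
x' − x̄ = [-452/125, 166/25] = K·y
y = (KᵀK)⁻¹·Kᵀ·(x' − x̄) = [-7, 11]
z = y + H·x̄ = [-7, 11] + [6, -10] = [-1, 1]

z = [-1, 1]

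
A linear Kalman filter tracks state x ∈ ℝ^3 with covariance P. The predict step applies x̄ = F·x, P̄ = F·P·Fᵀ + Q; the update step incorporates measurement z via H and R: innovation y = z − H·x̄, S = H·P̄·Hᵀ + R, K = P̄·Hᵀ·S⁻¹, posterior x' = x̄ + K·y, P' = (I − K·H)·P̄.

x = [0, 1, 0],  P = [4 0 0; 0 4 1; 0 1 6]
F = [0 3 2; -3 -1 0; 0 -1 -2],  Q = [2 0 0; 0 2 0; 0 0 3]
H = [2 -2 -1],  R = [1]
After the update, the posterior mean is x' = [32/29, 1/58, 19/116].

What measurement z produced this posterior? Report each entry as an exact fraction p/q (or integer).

x̄ = F·x = [3, -1, -1]
P̄ = F·P·Fᵀ + Q = [74 -14 -44; -14 42 6; -44 6 35]
S = H·P̄·Hᵀ + R = [812]
K = P̄·Hᵀ·S⁻¹ = [55/203; -59/406; -135/812]
x' − x̄ = [-55/29, 59/58, 135/116] = K·y
y = (KᵀK)⁻¹·Kᵀ·(x' − x̄) = [-7]
z = y + H·x̄ = [-7] + [9] = [2]

z = [2]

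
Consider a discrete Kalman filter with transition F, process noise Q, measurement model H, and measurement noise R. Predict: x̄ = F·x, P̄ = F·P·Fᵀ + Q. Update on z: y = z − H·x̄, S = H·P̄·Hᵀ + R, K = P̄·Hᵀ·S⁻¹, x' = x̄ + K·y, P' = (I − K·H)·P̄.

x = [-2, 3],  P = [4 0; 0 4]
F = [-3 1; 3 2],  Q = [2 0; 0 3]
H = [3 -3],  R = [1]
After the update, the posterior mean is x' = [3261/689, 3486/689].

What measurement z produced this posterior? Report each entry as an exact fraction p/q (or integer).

x̄ = F·x = [9, 0]
P̄ = F·P·Fᵀ + Q = [42 -28; -28 55]
S = H·P̄·Hᵀ + R = [1378]
K = P̄·Hᵀ·S⁻¹ = [105/689; -249/1378]
x' − x̄ = [-2940/689, 3486/689] = K·y
y = (KᵀK)⁻¹·Kᵀ·(x' − x̄) = [-28]
z = y + H·x̄ = [-28] + [27] = [-1]

z = [-1]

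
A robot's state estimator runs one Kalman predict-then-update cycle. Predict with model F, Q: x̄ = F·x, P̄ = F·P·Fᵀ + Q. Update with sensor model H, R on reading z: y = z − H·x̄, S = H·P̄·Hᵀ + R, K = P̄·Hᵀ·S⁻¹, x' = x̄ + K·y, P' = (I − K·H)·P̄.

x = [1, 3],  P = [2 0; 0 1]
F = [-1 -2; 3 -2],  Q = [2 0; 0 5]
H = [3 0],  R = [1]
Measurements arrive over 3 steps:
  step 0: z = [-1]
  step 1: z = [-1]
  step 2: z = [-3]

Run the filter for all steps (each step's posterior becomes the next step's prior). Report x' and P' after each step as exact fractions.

step 0: x' = [-31/73, -339/73], P' = [8/73 -2/73; -2/73 1935/73]
step 1: x' = [-22949/71047, -128985/71047], P' = [7886/71047 7724/71047; 7724/71047 626231/71047]
step 2: x' = [-23891281/24243247, -44717817/24243247], P' = [2685800/24243247 2450370/24243247; 2450370/24243247 207951145/24243247]

step 0: x̄ = F·x = [-7, -3]
step 0: P̄ = F·P·Fᵀ + Q = [8 -2; -2 27]
step 0: y = z − H·x̄ = [20]
step 0: S = H·P̄·Hᵀ + R = [73]
step 0: K = P̄·Hᵀ·S⁻¹ = [24/73; -6/73]
step 0: x' = x̄ + K·y = [-31/73, -339/73]
step 0: P' = (I − K·H)·P̄ = [8/73 -2/73; -2/73 1935/73]
step 1: x̄ = F·x = [709/73, 585/73]
step 1: P̄ = F·P·Fᵀ + Q = [7886/73 7724/73; 7724/73 8201/73]
step 1: y = z − H·x̄ = [-2200/73]
step 1: S = H·P̄·Hᵀ + R = [71047/73]
step 1: K = P̄·Hᵀ·S⁻¹ = [23658/71047; 23172/71047]
step 1: x' = x̄ + K·y = [-22949/71047, -128985/71047]
step 1: P' = (I − K·H)·P̄ = [7886/71047 7724/71047; 7724/71047 626231/71047]
step 2: x̄ = F·x = [280919/71047, 189123/71047]
step 2: P̄ = F·P·Fᵀ + Q = [2685800/71047 2450370/71047; 2450370/71047 2838445/71047]
step 2: y = z − H·x̄ = [-1055898/71047]
step 2: S = H·P̄·Hᵀ + R = [24243247/71047]
step 2: K = P̄·Hᵀ·S⁻¹ = [8057400/24243247; 7351110/24243247]
step 2: x' = x̄ + K·y = [-23891281/24243247, -44717817/24243247]
step 2: P' = (I − K·H)·P̄ = [2685800/24243247 2450370/24243247; 2450370/24243247 207951145/24243247]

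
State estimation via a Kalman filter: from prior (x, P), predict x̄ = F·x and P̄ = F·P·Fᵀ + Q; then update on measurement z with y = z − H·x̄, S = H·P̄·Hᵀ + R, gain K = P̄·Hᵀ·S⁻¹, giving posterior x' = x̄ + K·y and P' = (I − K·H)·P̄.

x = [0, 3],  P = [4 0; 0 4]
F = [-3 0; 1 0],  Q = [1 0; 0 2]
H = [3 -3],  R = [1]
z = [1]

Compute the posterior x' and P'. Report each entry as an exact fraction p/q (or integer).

x̄ = F·x = [0, 0]
P̄ = F·P·Fᵀ + Q = [37 -12; -12 6]
y = z − H·x̄ = [1]
S = H·P̄·Hᵀ + R = [604]
K = P̄·Hᵀ·S⁻¹ = [147/604; -27/302]
x' = x̄ + K·y = [147/604, -27/302]
P' = (I − K·H)·P̄ = [739/604 345/302; 345/302 177/151]

x' = [147/604, -27/302]
P' = [739/604 345/302; 345/302 177/151]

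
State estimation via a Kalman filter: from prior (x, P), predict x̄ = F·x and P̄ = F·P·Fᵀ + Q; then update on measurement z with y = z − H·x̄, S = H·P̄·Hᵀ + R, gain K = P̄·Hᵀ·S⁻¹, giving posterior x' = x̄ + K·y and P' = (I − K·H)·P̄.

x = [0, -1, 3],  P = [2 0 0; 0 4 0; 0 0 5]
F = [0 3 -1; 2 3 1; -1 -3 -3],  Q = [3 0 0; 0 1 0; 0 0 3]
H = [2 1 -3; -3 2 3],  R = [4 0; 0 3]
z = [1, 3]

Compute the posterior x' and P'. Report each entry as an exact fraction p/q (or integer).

x' = [-729999/112241, -92958/112241, -555631/112241]
P' = [2045742/112241 633894/112241 1588090/112241; 633894/112241 276783/112241 471981/112241; 1588090/112241 471981/112241 1259011/112241]

x̄ = F·x = [-6, 0, -6]
P̄ = F·P·Fᵀ + Q = [44 31 -21; 31 50 -55; -21 -55 86]
y = z − H·x̄ = [-5, 3]
S = H·P̄·Hᵀ + R = [1710 -1057; -1057 719]
K = P̄·Hᵀ·S⁻¹ = [-9723/112241 -35056/112241; 32157/112241 22609/112241; -32218/112241 -14425/112241]
x' = x̄ + K·y = [-729999/112241, -92958/112241, -555631/112241]
P' = (I − K·H)·P̄ = [2045742/112241 633894/112241 1588090/112241; 633894/112241 276783/112241 471981/112241; 1588090/112241 471981/112241 1259011/112241]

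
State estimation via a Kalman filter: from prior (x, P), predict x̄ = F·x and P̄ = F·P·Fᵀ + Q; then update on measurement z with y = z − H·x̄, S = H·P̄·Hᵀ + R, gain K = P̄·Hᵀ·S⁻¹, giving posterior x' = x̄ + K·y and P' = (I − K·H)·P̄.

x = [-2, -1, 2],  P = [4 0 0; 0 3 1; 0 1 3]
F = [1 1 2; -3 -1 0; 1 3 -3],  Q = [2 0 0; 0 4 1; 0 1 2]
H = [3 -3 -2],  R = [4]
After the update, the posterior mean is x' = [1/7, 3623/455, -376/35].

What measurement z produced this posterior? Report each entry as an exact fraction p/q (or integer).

x̄ = F·x = [1, 7, -11]
P̄ = F·P·Fᵀ + Q = [25 -17 -2; -17 43 -17; -2 -17 42]
S = H·P̄·Hᵀ + R = [910]
K = P̄·Hᵀ·S⁻¹ = [1/7; -73/455; -3/70]
x' − x̄ = [-6/7, 438/455, 9/35] = K·y
y = (KᵀK)⁻¹·Kᵀ·(x' − x̄) = [-6]
z = y + H·x̄ = [-6] + [4] = [-2]

z = [-2]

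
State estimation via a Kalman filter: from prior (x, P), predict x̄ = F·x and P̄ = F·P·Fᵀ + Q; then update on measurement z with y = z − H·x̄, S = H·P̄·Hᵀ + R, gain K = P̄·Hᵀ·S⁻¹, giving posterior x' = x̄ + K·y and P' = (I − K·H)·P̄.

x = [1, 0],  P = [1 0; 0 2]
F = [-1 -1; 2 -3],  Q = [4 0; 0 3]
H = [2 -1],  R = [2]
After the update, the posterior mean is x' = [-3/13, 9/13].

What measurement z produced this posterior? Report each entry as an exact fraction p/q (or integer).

x̄ = F·x = [-1, 2]
P̄ = F·P·Fᵀ + Q = [7 4; 4 25]
S = H·P̄·Hᵀ + R = [39]
K = P̄·Hᵀ·S⁻¹ = [10/39; -17/39]
x' − x̄ = [10/13, -17/13] = K·y
y = (KᵀK)⁻¹·Kᵀ·(x' − x̄) = [3]
z = y + H·x̄ = [3] + [-4] = [-1]

z = [-1]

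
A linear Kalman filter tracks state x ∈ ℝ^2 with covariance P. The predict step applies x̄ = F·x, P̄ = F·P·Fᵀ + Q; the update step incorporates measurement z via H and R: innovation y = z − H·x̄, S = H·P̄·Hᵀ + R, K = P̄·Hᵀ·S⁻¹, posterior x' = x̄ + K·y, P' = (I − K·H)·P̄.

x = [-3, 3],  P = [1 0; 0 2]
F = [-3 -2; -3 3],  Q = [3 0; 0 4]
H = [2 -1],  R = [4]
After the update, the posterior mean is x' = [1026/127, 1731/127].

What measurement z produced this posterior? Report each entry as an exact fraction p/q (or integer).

x̄ = F·x = [3, 18]
P̄ = F·P·Fᵀ + Q = [20 -3; -3 31]
S = H·P̄·Hᵀ + R = [127]
K = P̄·Hᵀ·S⁻¹ = [43/127; -37/127]
x' − x̄ = [645/127, -555/127] = K·y
y = (KᵀK)⁻¹·Kᵀ·(x' − x̄) = [15]
z = y + H·x̄ = [15] + [-12] = [3]

z = [3]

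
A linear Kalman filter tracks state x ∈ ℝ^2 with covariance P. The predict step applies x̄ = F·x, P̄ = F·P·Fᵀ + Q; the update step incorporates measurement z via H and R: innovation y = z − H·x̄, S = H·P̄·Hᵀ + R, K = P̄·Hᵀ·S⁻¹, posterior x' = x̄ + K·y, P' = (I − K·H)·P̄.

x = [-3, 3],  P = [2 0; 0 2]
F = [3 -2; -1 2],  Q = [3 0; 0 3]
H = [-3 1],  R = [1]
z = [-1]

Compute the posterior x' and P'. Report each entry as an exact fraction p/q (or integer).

x̄ = F·x = [-15, 9]
P̄ = F·P·Fᵀ + Q = [29 -14; -14 13]
y = z − H·x̄ = [-55]
S = H·P̄·Hᵀ + R = [359]
K = P̄·Hᵀ·S⁻¹ = [-101/359; 55/359]
x' = x̄ + K·y = [170/359, 206/359]
P' = (I − K·H)·P̄ = [210/359 529/359; 529/359 1642/359]

x' = [170/359, 206/359]
P' = [210/359 529/359; 529/359 1642/359]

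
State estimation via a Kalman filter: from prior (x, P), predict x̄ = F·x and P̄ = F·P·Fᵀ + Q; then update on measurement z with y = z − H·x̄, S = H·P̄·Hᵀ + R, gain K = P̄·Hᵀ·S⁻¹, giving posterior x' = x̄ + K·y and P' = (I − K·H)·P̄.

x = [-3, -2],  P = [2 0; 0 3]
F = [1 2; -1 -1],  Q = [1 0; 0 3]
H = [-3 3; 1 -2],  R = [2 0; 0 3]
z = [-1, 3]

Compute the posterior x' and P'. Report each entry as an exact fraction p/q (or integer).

x' = [-796/1721, -1547/1721]
P' = [2050/1721 1688/1721; 1688/1721 1672/1721]

x̄ = F·x = [-7, 5]
P̄ = F·P·Fᵀ + Q = [15 -8; -8 8]
y = z − H·x̄ = [-37, 20]
S = H·P̄·Hᵀ + R = [353 -165; -165 82]
K = P̄·Hᵀ·S⁻¹ = [-543/1721 -442/1721; -24/1721 -552/1721]
x' = x̄ + K·y = [-796/1721, -1547/1721]
P' = (I − K·H)·P̄ = [2050/1721 1688/1721; 1688/1721 1672/1721]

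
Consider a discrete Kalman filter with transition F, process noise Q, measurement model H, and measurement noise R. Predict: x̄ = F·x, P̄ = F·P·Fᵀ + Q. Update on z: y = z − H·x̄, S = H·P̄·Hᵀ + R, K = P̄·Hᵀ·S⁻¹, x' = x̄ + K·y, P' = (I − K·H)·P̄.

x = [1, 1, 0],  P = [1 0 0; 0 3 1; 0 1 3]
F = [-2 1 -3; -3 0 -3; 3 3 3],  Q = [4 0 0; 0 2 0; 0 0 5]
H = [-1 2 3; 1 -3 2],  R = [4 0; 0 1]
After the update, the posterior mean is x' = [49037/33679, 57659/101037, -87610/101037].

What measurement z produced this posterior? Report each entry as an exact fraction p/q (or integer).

x̄ = F·x = [-1, -3, 6]
P̄ = F·P·Fᵀ + Q = [32 30 -30; 30 38 -45; -30 -45 86]
S = H·P̄·Hᵀ + R = [482 601; 601 959]
K = P̄·Hᵀ·S⁻¹ = [3820/33679 -6538/33679; 19223/101037 -30379/101037; 23405/101037 14516/101037]
x' − x̄ = [82716/33679, 360770/101037, -693832/101037] = K·y
y = (KᵀK)⁻¹·Kᵀ·(x' − x̄) = [-16, -22]
z = y + H·x̄ = [-16, -22] + [13, 20] = [-3, -2]

z = [-3, -2]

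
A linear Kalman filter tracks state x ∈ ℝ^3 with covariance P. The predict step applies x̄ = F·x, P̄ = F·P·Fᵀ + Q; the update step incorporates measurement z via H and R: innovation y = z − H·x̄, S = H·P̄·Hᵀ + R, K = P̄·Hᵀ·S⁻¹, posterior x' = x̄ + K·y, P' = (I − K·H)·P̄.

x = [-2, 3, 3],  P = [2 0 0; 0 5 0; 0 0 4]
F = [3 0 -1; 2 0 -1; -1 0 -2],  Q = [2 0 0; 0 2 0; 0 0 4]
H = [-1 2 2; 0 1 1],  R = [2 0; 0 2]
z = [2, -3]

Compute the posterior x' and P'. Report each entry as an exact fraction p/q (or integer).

x̄ = F·x = [-9, -7, -4]
P̄ = F·P·Fᵀ + Q = [24 16 2; 16 14 4; 2 4 22]
y = z − H·x̄ = [15, 8]
S = H·P̄·Hᵀ + R = [130 70; 70 46]
K = P̄·Hᵀ·S⁻¹ = [-59/90 25/18; -17/54 47/54; 4/9 -1/9]
x' = x̄ + K·y = [-139/18, -257/54, 16/9]
P' = (I − K·H)·P̄ = [103/15 37/9 -4/3; 37/9 125/27 -26/9; -4/3 -26/9 8/3]

x' = [-139/18, -257/54, 16/9]
P' = [103/15 37/9 -4/3; 37/9 125/27 -26/9; -4/3 -26/9 8/3]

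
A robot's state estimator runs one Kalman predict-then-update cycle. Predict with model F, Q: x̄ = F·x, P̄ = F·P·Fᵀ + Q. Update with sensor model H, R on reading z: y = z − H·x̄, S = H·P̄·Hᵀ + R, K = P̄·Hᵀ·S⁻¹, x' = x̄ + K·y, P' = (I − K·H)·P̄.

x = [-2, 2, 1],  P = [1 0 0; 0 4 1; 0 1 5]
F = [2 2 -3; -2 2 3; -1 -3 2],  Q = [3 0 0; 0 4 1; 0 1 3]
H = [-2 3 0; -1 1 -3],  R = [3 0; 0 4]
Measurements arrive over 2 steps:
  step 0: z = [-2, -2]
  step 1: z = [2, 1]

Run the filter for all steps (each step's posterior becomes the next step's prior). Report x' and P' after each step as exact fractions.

step 0: x̄ = F·x = [-3, 11, -2]
step 0: P̄ = F·P·Fᵀ + Q = [56 -33 -43; -33 81 4; -43 4 48]
step 0: y = z − H·x̄ = [-41, -22]
step 0: S = H·P̄·Hᵀ + R = [1352 226; 226 357]
step 0: K = P̄·Hᵀ·S⁻¹ = [-84367/431588 50883/215794; 87261/431588 34035/215794; 14227/107897 -38323/107897]
step 0: x' = x̄ + K·y = [-74569/431588, -327773/431588, 44005/107897]
step 0: P' = (I − K·H)·P̄ = [2296851/431588 1446867/431588 -104754/107897; 1446867/431588 1051839/431588 -55609/107897; -104754/107897 -55609/107897 67479/107897]
step 1: x̄ = F·x = [-333186/107897, 5413/107897, 352482/107897]
step 1: P̄ = F·P·Fᵀ + Q = [9097782/107897 -3109371/107897 -7480987/107897; -3109371/107897 2083595/107897 2541628/107897; -7480987/107897 2541628/107897 6791082/107897]
step 1: y = z − H·x̄ = [-466817/107897, 826744/107897]
step 1: S = H·P̄·Hᵀ + R = [92779626/107897 -27767370/107897; -27767370/107897 18815755/107897]
step 1: K = P̄·Hᵀ·S⁻¹ = [-144370585/602236006 286406349/1505590015; 103243895/602236006 186309671/1505590015; 127509556/903354009 -514611203/1505590015]
step 1: x' = x̄ + K·y = [-1786336519/3011180030, 772776779/3011180030, 167815822/4516770045]
step 1: P' = (I − K·H)·P̄ = [15420372483/3011180030 9558395397/3011180030 -1358871313/1505590015; 9558395397/3011180030 6888483073/3011180030 -693398282/1505590015; -1358871313/1505590015 -693398282/1505590015 2723917843/4516770045]

step 0: x' = [-74569/431588, -327773/431588, 44005/107897], P' = [2296851/431588 1446867/431588 -104754/107897; 1446867/431588 1051839/431588 -55609/107897; -104754/107897 -55609/107897 67479/107897]
step 1: x' = [-1786336519/3011180030, 772776779/3011180030, 167815822/4516770045], P' = [15420372483/3011180030 9558395397/3011180030 -1358871313/1505590015; 9558395397/3011180030 6888483073/3011180030 -693398282/1505590015; -1358871313/1505590015 -693398282/1505590015 2723917843/4516770045]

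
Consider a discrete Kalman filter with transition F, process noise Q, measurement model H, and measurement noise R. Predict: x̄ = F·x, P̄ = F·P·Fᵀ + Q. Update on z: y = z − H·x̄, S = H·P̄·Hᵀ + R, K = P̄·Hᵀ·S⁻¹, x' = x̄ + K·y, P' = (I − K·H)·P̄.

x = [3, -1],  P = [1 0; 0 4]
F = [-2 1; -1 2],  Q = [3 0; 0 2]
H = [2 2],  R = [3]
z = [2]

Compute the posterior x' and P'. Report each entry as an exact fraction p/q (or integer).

x̄ = F·x = [-7, -5]
P̄ = F·P·Fᵀ + Q = [11 10; 10 19]
y = z − H·x̄ = [26]
S = H·P̄·Hᵀ + R = [203]
K = P̄·Hᵀ·S⁻¹ = [6/29; 2/7]
x' = x̄ + K·y = [-47/29, 17/7]
P' = (I − K·H)·P̄ = [67/29 -2; -2 17/7]

x' = [-47/29, 17/7]
P' = [67/29 -2; -2 17/7]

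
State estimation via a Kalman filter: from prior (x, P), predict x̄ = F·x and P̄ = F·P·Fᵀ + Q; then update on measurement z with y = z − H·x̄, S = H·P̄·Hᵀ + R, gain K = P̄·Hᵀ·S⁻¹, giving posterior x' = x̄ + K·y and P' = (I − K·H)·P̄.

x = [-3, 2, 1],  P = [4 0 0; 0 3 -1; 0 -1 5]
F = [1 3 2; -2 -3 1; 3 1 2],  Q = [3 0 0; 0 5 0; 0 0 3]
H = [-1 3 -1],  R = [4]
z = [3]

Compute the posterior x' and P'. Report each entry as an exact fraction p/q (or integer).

x̄ = F·x = [5, 1, -5]
P̄ = F·P·Fᵀ + Q = [42 -22 33; -22 59 -18; 33 -18 58]
y = z − H·x̄ = [0]
S = H·P̄·Hᵀ + R = [941]
K = P̄·Hᵀ·S⁻¹ = [-141/941; 217/941; -145/941]
x' = x̄ + K·y = [5, 1, -5]
P' = (I − K·H)·P̄ = [19641/941 9895/941 10608/941; 9895/941 8430/941 14527/941; 10608/941 14527/941 33553/941]

x' = [5, 1, -5]
P' = [19641/941 9895/941 10608/941; 9895/941 8430/941 14527/941; 10608/941 14527/941 33553/941]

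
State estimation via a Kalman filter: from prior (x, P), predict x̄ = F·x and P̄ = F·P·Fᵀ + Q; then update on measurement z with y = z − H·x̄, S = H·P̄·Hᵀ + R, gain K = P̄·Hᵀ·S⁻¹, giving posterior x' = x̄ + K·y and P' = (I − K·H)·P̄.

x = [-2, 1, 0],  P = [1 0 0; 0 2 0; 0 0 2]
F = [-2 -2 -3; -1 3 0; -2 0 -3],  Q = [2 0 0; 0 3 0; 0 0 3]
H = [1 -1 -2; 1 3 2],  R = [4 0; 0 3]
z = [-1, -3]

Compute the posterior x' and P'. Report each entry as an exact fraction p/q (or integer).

x̄ = F·x = [2, 5, 4]
P̄ = F·P·Fᵀ + Q = [32 -10 22; -10 22 2; 22 2 25]
y = z − H·x̄ = [10, -28]
S = H·P̄·Hᵀ + R = [98 -170; -170 385]
K = P̄·Hᵀ·S⁻¹ = [705/883 2084/4415; -366/883 -24/883; 171/883 1272/4415]
x' = x̄ + K·y = [-14272/4415, 1427/883, -9406/4415]
P' = (I − K·H)·P̄ = [52466/4415 -8458/883 40328/4415; -8458/883 7690/883 -7342/883; 40328/4415 -7342/883 36809/4415]

x' = [-14272/4415, 1427/883, -9406/4415]
P' = [52466/4415 -8458/883 40328/4415; -8458/883 7690/883 -7342/883; 40328/4415 -7342/883 36809/4415]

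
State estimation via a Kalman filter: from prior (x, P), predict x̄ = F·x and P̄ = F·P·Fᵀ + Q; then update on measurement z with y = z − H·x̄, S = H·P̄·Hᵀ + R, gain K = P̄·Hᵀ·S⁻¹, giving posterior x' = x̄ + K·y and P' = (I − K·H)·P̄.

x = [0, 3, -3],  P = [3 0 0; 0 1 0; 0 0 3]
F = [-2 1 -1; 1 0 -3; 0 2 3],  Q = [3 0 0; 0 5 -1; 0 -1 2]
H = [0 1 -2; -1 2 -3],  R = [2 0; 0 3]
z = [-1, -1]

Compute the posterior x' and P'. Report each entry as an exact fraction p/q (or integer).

x̄ = F·x = [6, 9, -3]
P̄ = F·P·Fᵀ + Q = [19 3 -7; 3 35 -28; -7 -28 33]
y = z − H·x̄ = [-16, -22]
S = H·P̄·Hᵀ + R = [281 447; 447 741]
K = P̄·Hᵀ·S⁻¹ = [3007/2804 -5351/8412; -11/1402 877/4206; -583/1402 215/4206]
x' = x̄ + K·y = [11929/4206, 9544/2103, 5318/2103]
P' = (I − K·H)·P̄ = [49279/8412 6163/4206 -1429/4206; 6163/4206 8893/2103 4463/2103; -1429/4206 4463/2103 3106/2103]

x' = [11929/4206, 9544/2103, 5318/2103]
P' = [49279/8412 6163/4206 -1429/4206; 6163/4206 8893/2103 4463/2103; -1429/4206 4463/2103 3106/2103]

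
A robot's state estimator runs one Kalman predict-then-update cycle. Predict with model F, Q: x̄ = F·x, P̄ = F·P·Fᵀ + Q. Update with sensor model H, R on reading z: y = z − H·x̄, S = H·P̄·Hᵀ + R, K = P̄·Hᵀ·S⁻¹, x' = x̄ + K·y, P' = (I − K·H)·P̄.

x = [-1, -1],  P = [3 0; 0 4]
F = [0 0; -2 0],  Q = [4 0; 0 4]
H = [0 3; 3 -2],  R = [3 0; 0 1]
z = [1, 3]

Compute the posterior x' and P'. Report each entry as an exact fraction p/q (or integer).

x' = [2196/1877, 570/1877]
P' = [452/1877 384/1877; 384/1877 592/1877]

x̄ = F·x = [0, 2]
P̄ = F·P·Fᵀ + Q = [4 0; 0 16]
y = z − H·x̄ = [-5, 7]
S = H·P̄·Hᵀ + R = [147 -96; -96 101]
K = P̄·Hᵀ·S⁻¹ = [384/1877 588/1877; 592/1877 -32/1877]
x' = x̄ + K·y = [2196/1877, 570/1877]
P' = (I − K·H)·P̄ = [452/1877 384/1877; 384/1877 592/1877]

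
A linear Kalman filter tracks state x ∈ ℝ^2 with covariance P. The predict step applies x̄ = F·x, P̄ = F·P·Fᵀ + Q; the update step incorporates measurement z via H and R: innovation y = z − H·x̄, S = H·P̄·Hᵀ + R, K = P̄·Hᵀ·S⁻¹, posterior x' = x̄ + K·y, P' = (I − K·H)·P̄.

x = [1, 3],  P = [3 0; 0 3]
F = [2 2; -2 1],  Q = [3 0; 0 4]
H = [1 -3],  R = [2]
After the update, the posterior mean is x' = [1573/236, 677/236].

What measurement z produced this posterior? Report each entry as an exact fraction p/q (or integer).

z = [-2]

x̄ = F·x = [8, 1]
P̄ = F·P·Fᵀ + Q = [27 -6; -6 19]
S = H·P̄·Hᵀ + R = [236]
K = P̄·Hᵀ·S⁻¹ = [45/236; -63/236]
x' − x̄ = [-315/236, 441/236] = K·y
y = (KᵀK)⁻¹·Kᵀ·(x' − x̄) = [-7]
z = y + H·x̄ = [-7] + [5] = [-2]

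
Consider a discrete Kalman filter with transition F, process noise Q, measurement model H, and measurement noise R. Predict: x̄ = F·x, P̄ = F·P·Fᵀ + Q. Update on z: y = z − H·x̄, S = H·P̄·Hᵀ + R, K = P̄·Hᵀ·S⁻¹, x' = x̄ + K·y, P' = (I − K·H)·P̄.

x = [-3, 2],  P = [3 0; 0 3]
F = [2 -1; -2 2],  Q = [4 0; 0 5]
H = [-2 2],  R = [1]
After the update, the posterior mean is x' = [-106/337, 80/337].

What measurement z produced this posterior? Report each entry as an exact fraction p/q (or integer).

z = [1]

x̄ = F·x = [-8, 10]
P̄ = F·P·Fᵀ + Q = [19 -18; -18 29]
S = H·P̄·Hᵀ + R = [337]
K = P̄·Hᵀ·S⁻¹ = [-74/337; 94/337]
x' − x̄ = [2590/337, -3290/337] = K·y
y = (KᵀK)⁻¹·Kᵀ·(x' − x̄) = [-35]
z = y + H·x̄ = [-35] + [36] = [1]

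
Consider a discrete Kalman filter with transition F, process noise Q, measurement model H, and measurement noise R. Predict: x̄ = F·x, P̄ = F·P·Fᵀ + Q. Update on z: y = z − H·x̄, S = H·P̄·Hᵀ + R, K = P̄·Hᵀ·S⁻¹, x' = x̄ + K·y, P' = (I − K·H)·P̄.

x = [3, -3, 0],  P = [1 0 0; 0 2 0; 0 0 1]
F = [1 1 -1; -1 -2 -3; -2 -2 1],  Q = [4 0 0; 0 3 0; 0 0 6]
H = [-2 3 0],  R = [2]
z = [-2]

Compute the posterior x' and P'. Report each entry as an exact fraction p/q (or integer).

x' = [242/247, 4/247, -385/247]
P' = [1492/247 980/247 -959/247; 980/247 698/247 -616/247; -959/247 -616/247 3468/247]

x̄ = F·x = [0, 3, 0]
P̄ = F·P·Fᵀ + Q = [8 -2 -7; -2 21 7; -7 7 19]
y = z − H·x̄ = [-11]
S = H·P̄·Hᵀ + R = [247]
K = P̄·Hᵀ·S⁻¹ = [-22/247; 67/247; 35/247]
x' = x̄ + K·y = [242/247, 4/247, -385/247]
P' = (I − K·H)·P̄ = [1492/247 980/247 -959/247; 980/247 698/247 -616/247; -959/247 -616/247 3468/247]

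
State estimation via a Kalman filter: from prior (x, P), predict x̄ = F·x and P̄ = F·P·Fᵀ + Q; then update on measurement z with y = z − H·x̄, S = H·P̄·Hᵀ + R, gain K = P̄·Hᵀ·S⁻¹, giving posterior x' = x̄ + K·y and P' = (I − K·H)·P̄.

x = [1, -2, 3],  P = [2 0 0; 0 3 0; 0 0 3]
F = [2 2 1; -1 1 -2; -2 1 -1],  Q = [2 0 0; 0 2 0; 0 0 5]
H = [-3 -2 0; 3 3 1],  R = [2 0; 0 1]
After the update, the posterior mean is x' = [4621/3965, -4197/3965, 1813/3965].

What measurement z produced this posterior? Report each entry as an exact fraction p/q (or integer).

x̄ = F·x = [1, -9, -7]
P̄ = F·P·Fᵀ + Q = [25 -4 -5; -4 19 13; -5 13 19]
S = H·P̄·Hᵀ + R = [255 -290; -290 392]
K = P̄·Hᵀ·S⁻¹ = [-2361/3965 -232/793; 1657/3965 725/1586; 4079/7930 1555/3172]
x' − x̄ = [656/3965, 31488/3965, 29568/3965] = K·y
y = (KᵀK)⁻¹·Kᵀ·(x' − x̄) = [-16, 32]
z = y + H·x̄ = [-16, 32] + [15, -31] = [-1, 1]

z = [-1, 1]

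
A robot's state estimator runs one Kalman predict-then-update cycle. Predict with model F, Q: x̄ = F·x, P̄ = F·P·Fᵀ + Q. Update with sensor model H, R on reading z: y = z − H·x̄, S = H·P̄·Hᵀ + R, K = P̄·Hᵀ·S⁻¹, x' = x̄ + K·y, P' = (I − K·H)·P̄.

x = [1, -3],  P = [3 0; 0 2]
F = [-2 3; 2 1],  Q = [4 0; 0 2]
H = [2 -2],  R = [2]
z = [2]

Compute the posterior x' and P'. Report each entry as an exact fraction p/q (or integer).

x' = [-99/25, -609/125]
P' = [42/5 202/25; 202/25 1032/125]

x̄ = F·x = [-11, -1]
P̄ = F·P·Fᵀ + Q = [34 -6; -6 16]
y = z − H·x̄ = [22]
S = H·P̄·Hᵀ + R = [250]
K = P̄·Hᵀ·S⁻¹ = [8/25; -22/125]
x' = x̄ + K·y = [-99/25, -609/125]
P' = (I − K·H)·P̄ = [42/5 202/25; 202/25 1032/125]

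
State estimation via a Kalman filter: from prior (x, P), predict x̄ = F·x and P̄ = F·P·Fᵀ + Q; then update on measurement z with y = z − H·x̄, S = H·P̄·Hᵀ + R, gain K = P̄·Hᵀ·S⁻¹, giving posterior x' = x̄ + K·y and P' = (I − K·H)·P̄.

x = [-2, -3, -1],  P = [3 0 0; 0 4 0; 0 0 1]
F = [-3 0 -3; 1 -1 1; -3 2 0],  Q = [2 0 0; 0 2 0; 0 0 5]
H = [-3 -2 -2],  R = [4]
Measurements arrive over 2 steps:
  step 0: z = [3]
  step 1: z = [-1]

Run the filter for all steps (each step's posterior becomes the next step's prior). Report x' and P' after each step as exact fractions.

step 0: x' = [639/311, 750/311, -2145/311], P' = [1450/311 -132/311 -1899/311; -132/311 1860/311 -1712/311; -1899/311 -1712/311 9407/622]
step 1: x' = [3276177/415387, -1303893/415387, -3371091/415387], P' = [10175096/415387 -5070840/415387 -9974550/415387; -5070840/415387 4101584/415387 3370042/415387; -9974550/415387 3370042/415387 11813435/415387]

step 0: x̄ = F·x = [9, 0, 0]
step 0: P̄ = F·P·Fᵀ + Q = [38 -12 27; -12 10 -17; 27 -17 48]
step 0: y = z − H·x̄ = [30]
step 0: S = H·P̄·Hᵀ + R = [622]
step 0: K = P̄·Hᵀ·S⁻¹ = [-72/311; 25/311; -143/622]
step 0: x' = x̄ + K·y = [639/311, 750/311, -2145/311]
step 0: P' = (I − K·H)·P̄ = [1450/311 -132/311 -1899/311; -132/311 1860/311 -1712/311; -1899/311 -1712/311 9407/622]
step 1: x̄ = F·x = [4518/311, -2256/311, -417/311]
step 1: P̄ = F·P·Fᵀ + Q = [43643/622 -25197/622 7023/311; -25197/622 17051/622 -6457/311; 7023/311 -6457/311 23629/311]
step 1: y = z − H·x̄ = [7897/311]
step 1: S = H·P̄·Hᵀ + R = [415387/622]
step 1: K = P̄·Hᵀ·S⁻¹ = [-108627/415387; 67317/415387; -110826/415387]
step 1: x' = x̄ + K·y = [3276177/415387, -1303893/415387, -3371091/415387]
step 1: P' = (I − K·H)·P̄ = [10175096/415387 -5070840/415387 -9974550/415387; -5070840/415387 4101584/415387 3370042/415387; -9974550/415387 3370042/415387 11813435/415387]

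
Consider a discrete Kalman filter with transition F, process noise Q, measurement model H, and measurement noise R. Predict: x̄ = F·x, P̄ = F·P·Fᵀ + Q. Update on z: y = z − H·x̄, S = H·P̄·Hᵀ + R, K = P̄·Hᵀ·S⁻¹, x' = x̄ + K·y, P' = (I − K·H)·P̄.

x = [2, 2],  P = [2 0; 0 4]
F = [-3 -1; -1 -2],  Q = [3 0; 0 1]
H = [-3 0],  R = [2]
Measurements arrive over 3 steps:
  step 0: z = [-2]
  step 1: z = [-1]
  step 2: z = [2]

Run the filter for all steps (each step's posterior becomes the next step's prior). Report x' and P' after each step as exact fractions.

step 0: x̄ = F·x = [-8, -6]
step 0: P̄ = F·P·Fᵀ + Q = [25 14; 14 19]
step 0: y = z − H·x̄ = [-26]
step 0: S = H·P̄·Hᵀ + R = [227]
step 0: K = P̄·Hᵀ·S⁻¹ = [-75/227; -42/227]
step 0: x' = x̄ + K·y = [134/227, -270/227]
step 0: P' = (I − K·H)·P̄ = [50/227 28/227; 28/227 2549/227]
step 1: x̄ = F·x = [-132/227, 406/227]
step 1: P̄ = F·P·Fᵀ + Q = [3848/227 5444/227; 5444/227 10585/227]
step 1: y = z − H·x̄ = [-623/227]
step 1: S = H·P̄·Hᵀ + R = [35086/227]
step 1: K = P̄·Hᵀ·S⁻¹ = [-5772/17543; -8166/17543]
step 1: x' = x̄ + K·y = [5640/17543, 53788/17543]
step 1: P' = (I − K·H)·P̄ = [3848/17543 5444/17543; 5444/17543 230509/17543]
step 2: x̄ = F·x = [-70708/17543, -113216/17543]
step 2: P̄ = F·P·Fᵀ + Q = [350434/17543 510670/17543; 510670/17543 965203/17543]
step 2: y = z − H·x̄ = [-177038/17543]
step 2: S = H·P̄·Hᵀ + R = [3188992/17543]
step 2: K = P̄·Hᵀ·S⁻¹ = [-525651/1594496; -766005/1594496]
step 2: x' = x̄ + K·y = [-561005/797248, -1280011/797248]
step 2: P' = (I − K·H)·P̄ = [175217/797248 255335/797248; 255335/797248 10416833/797248]

step 0: x' = [134/227, -270/227], P' = [50/227 28/227; 28/227 2549/227]
step 1: x' = [5640/17543, 53788/17543], P' = [3848/17543 5444/17543; 5444/17543 230509/17543]
step 2: x' = [-561005/797248, -1280011/797248], P' = [175217/797248 255335/797248; 255335/797248 10416833/797248]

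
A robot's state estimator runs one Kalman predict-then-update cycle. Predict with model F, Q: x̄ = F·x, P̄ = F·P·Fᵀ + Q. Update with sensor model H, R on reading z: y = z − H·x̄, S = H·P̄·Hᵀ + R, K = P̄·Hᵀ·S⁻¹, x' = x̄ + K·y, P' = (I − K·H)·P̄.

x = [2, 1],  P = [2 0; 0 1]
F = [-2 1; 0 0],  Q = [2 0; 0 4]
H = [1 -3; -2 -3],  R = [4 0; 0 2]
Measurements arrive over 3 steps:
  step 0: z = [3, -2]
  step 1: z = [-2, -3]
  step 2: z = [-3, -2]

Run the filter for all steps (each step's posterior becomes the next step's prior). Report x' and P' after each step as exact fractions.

step 0: x' = [2755/1993, -672/1993], P' = [1232/1993 -396/1993; -396/1993 412/1993]
step 1: x' = [2928/1044413, 894270/1044413], P' = [610960/1044413 -196380/1044413; -196380/1044413 212324/1044413]
step 2: x' = [-85746311/531345733, 426070614/531345733], P' = [309708560/531345733 -99549180/531345733; -99549180/531345733 107904484/531345733]

step 0: x̄ = F·x = [-3, 0]
step 0: P̄ = F·P·Fᵀ + Q = [11 0; 0 4]
step 0: y = z − H·x̄ = [6, -8]
step 0: S = H·P̄·Hᵀ + R = [51 14; 14 82]
step 0: K = P̄·Hᵀ·S⁻¹ = [605/1993 -638/1993; -408/1993 -222/1993]
step 0: x' = x̄ + K·y = [2755/1993, -672/1993]
step 0: P' = (I − K·H)·P̄ = [1232/1993 -396/1993; -396/1993 412/1993]
step 1: x̄ = F·x = [-6182/1993, 0]
step 1: P̄ = F·P·Fᵀ + Q = [10910/1993 0; 0 4]
step 1: y = z − H·x̄ = [2196/1993, -18343/1993]
step 1: S = H·P̄·Hᵀ + R = [90630/1993 49928/1993; 49928/1993 119374/1993]
step 1: K = P̄·Hᵀ·S⁻¹ = [300025/1044413 -316390/1044413; -208338/1044413 -122106/1044413]
step 1: x' = x̄ + K·y = [2928/1044413, 894270/1044413]
step 1: P' = (I − K·H)·P̄ = [610960/1044413 -196380/1044413; -196380/1044413 212324/1044413]
step 2: x̄ = F·x = [888414/1044413, 0]
step 2: P̄ = F·P·Fᵀ + Q = [5530510/1044413 0; 0 4]
step 2: y = z − H·x̄ = [-4021653/1044413, -311998/1044413]
step 2: S = H·P̄·Hᵀ + R = [47307030/1044413 26537848/1044413; 26537848/1044413 61809734/1044413]
step 2: K = P̄·Hᵀ·S⁻¹ = [152089025/531345733 -160384790/531345733; -105815658/531345733 -62307546/531345733]
step 2: x' = x̄ + K·y = [-85746311/531345733, 426070614/531345733]
step 2: P' = (I − K·H)·P̄ = [309708560/531345733 -99549180/531345733; -99549180/531345733 107904484/531345733]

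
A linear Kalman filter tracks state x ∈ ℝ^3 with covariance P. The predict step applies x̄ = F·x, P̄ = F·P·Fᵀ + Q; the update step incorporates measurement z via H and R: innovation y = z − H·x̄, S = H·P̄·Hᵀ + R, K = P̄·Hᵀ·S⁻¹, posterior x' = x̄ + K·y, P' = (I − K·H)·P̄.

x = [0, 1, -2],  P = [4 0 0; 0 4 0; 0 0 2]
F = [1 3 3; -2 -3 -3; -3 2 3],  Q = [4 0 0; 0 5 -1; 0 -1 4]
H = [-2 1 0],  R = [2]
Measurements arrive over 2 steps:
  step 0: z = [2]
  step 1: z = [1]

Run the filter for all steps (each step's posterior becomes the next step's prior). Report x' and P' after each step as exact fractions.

step 0: x̄ = F·x = [-3, 3, -4]
step 0: P̄ = F·P·Fᵀ + Q = [62 -62 30; -62 75 -19; 30 -19 74]
step 0: y = z − H·x̄ = [-7]
step 0: S = H·P̄·Hᵀ + R = [573]
step 0: K = P̄·Hᵀ·S⁻¹ = [-62/191; 199/573; -79/573]
step 0: x' = x̄ + K·y = [-139/191, 326/573, -1739/573]
step 0: P' = (I − K·H)·P̄ = [310/191 496/191 832/191; 496/191 3374/573 4834/573; 832/191 4834/573 36161/573]
step 1: x̄ = F·x = [-1552/191, 1691/191, -3314/573]
step 1: P̄ = F·P·Fᵀ + Q = [156651/191 -160181/191 130007/191; -160181/191 165740/191 -132756/191; 130007/191 -132756/191 344831/573]
step 1: y = z − H·x̄ = [-4604/191]
step 1: S = H·P̄·Hᵀ + R = [1433450/191]
step 1: K = P̄·Hᵀ·S⁻¹ = [-473483/1433450; 243051/716725; -39277/143345]
step 1: x' = x̄ + K·y = [-117274/716725, 486781/716725, 353134/430035]
step 1: P' = (I − K·H)·P̄ = [1912171/1433450 1438688/716725 203464/143345; 1438688/716725 3363478/716725 328374/143345; 203464/143345 328374/143345 3297715/86007]

step 0: x' = [-139/191, 326/573, -1739/573], P' = [310/191 496/191 832/191; 496/191 3374/573 4834/573; 832/191 4834/573 36161/573]
step 1: x' = [-117274/716725, 486781/716725, 353134/430035], P' = [1912171/1433450 1438688/716725 203464/143345; 1438688/716725 3363478/716725 328374/143345; 203464/143345 328374/143345 3297715/86007]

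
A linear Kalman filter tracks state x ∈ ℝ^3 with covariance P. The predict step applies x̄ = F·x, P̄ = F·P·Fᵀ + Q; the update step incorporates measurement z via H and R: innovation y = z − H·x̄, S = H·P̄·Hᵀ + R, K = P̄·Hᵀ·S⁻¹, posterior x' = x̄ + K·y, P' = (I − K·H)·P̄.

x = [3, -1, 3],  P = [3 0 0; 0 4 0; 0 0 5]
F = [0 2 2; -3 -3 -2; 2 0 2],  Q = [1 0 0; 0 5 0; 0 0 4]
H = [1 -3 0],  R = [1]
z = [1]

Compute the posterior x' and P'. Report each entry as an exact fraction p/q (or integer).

x' = [-2215/1094, -558/547, 3951/547]
P' = [11917/1094 1958/547 -383/547; 1958/547 704/547 -150/547; -383/547 -150/547 10714/547]

x̄ = F·x = [4, -12, 12]
P̄ = F·P·Fᵀ + Q = [37 -44 20; -44 88 -38; 20 -38 36]
y = z − H·x̄ = [-39]
S = H·P̄·Hᵀ + R = [1094]
K = P̄·Hᵀ·S⁻¹ = [169/1094; -154/547; 67/547]
x' = x̄ + K·y = [-2215/1094, -558/547, 3951/547]
P' = (I − K·H)·P̄ = [11917/1094 1958/547 -383/547; 1958/547 704/547 -150/547; -383/547 -150/547 10714/547]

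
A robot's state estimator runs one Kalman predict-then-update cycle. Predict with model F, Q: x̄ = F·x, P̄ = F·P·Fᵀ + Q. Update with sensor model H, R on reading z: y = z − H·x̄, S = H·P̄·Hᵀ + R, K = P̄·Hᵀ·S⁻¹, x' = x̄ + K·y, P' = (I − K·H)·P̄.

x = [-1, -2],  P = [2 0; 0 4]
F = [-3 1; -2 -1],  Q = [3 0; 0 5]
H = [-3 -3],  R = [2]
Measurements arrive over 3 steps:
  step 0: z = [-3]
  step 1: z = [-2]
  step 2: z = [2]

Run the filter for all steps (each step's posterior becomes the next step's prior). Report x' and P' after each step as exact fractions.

step 0: x̄ = F·x = [1, 4]
step 0: P̄ = F·P·Fᵀ + Q = [25 8; 8 17]
step 0: y = z − H·x̄ = [12]
step 0: S = H·P̄·Hᵀ + R = [524]
step 0: K = P̄·Hᵀ·S⁻¹ = [-99/524; -75/524]
step 0: x' = x̄ + K·y = [-166/131, 299/131]
step 0: P' = (I − K·H)·P̄ = [3299/524 -3233/524; -3233/524 3283/524]
step 1: x̄ = F·x = [797/131, 33/131]
step 1: P̄ = F·P·Fᵀ + Q = [13486/131 6639/262; 6639/262 6167/524]
step 1: y = z − H·x̄ = [2228/131]
step 1: S = H·P̄·Hᵀ + R = [781051/524]
step 1: K = P̄·Hᵀ·S⁻¹ = [-201666/781051; -58335/781051]
step 1: x' = x̄ + K·y = [1322029/781051, -795387/781051]
step 1: P' = (I − K·H)·P̄ = [2793587/781051 -2659143/781051; -2659143/781051 2698033/781051]
step 2: x̄ = F·x = [-4761474/781051, -1848671/781051]
step 2: P̄ = F·P·Fᵀ + Q = [46138327/781051 11404346/781051; 11404346/781051 7141064/781051]
step 2: y = z − H·x̄ = [-18268333/781051]
step 2: S = H·P̄·Hᵀ + R = [686354849/781051]
step 2: K = P̄·Hᵀ·S⁻¹ = [-172628019/686354849; -55636230/686354849]
step 2: x' = x̄ + K·y = [-146513649/686354849, -323235139/686354849]
step 2: P' = (I − K·H)·P̄ = [2390153162/686354849 -2275067816/686354849; -2275067816/686354849 2312158636/686354849]

step 0: x' = [-166/131, 299/131], P' = [3299/524 -3233/524; -3233/524 3283/524]
step 1: x' = [1322029/781051, -795387/781051], P' = [2793587/781051 -2659143/781051; -2659143/781051 2698033/781051]
step 2: x' = [-146513649/686354849, -323235139/686354849], P' = [2390153162/686354849 -2275067816/686354849; -2275067816/686354849 2312158636/686354849]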